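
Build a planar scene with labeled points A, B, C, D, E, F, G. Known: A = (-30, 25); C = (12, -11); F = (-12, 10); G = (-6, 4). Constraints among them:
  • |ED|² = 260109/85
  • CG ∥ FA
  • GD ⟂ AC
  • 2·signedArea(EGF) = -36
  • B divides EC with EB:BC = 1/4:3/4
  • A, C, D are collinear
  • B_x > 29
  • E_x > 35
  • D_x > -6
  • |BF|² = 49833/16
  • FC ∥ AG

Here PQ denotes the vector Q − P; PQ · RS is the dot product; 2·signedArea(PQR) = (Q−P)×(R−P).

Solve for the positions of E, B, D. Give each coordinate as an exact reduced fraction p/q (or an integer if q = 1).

1. D_x = -492/85  [A, C, D are collinear ∩ GD ⟂ AC]
2. D_y = 361/85  [A, C, D are collinear ∩ GD ⟂ AC]
   → D = (-492/85, 361/85)
3. E_x = 36  [line -6·x + -6·y + 24 = 0 ∩ |ED|² = 260109/85]
4. E_y = -32  [line -6·x + -6·y + 24 = 0 ∩ |ED|² = 260109/85]
   → E = (36, -32)
5. B_x = 30  [B divides EC with EB:BC = 1/4:3/4]
6. B_y = -107/4  [B divides EC with EB:BC = 1/4:3/4]
   → B = (30, -107/4)

B = (30, -107/4)
D = (-492/85, 361/85)
E = (36, -32)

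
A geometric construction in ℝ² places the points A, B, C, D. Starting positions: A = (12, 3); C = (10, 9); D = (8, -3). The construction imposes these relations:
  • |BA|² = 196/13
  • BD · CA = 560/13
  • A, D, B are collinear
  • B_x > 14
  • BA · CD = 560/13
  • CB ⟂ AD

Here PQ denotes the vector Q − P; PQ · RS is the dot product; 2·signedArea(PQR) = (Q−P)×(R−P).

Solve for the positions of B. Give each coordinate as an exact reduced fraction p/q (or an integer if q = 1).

1. B_x = 184/13  [A, D, B are collinear ∩ CB ⟂ AD]
2. B_y = 81/13  [A, D, B are collinear ∩ CB ⟂ AD]
   → B = (184/13, 81/13)

B = (184/13, 81/13)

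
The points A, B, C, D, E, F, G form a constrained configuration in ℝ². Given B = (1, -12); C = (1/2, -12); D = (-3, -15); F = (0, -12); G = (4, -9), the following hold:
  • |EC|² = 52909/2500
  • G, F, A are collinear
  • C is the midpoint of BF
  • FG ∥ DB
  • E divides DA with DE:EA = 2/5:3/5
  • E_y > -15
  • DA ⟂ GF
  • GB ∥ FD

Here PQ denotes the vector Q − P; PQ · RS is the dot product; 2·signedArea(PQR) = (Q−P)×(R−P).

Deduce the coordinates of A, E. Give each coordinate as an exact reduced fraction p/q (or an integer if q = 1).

1. A_x = -84/25  [G, F, A are collinear ∩ DA ⟂ GF]
2. A_y = -363/25  [G, F, A are collinear ∩ DA ⟂ GF]
   → A = (-84/25, -363/25)
3. E_x = -393/125  [E divides DA with DE:EA = 2/5:3/5]
4. E_y = -1851/125  [E divides DA with DE:EA = 2/5:3/5]
   → E = (-393/125, -1851/125)

A = (-84/25, -363/25)
E = (-393/125, -1851/125)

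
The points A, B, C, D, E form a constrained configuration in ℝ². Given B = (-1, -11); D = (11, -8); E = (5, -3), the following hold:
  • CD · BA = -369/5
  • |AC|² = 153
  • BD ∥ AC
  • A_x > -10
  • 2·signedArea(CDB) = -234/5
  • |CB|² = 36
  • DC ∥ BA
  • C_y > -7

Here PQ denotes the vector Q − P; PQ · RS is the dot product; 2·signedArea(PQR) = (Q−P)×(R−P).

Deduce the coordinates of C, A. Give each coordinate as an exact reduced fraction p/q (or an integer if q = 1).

A = (-47/5, -46/5)
C = (13/5, -31/5)

1. C_x = 13/5  [line 3·x + -12·y + -411/5 = 0 ∩ |CB|² = 36]
2. C_y = -31/5  [line 3·x + -12·y + -411/5 = 0 ∩ |CB|² = 36]
   → C = (13/5, -31/5)
3. A_x = -47/5  [BD ∥ AC ∩ DC ∥ BA]
4. A_y = -46/5  [BD ∥ AC ∩ DC ∥ BA]
   → A = (-47/5, -46/5)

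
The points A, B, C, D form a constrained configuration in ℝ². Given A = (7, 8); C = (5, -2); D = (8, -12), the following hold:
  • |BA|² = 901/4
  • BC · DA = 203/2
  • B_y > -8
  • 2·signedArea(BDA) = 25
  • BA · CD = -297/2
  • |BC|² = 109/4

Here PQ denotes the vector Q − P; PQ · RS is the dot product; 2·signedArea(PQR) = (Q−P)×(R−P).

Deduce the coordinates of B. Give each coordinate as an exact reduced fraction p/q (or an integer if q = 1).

1. B_x = 13/2  [2·signedArea(BDA) = 25 ∩ BC · DA = 203/2]
2. B_y = -7  [2·signedArea(BDA) = 25 ∩ BC · DA = 203/2]
   → B = (13/2, -7)

B = (13/2, -7)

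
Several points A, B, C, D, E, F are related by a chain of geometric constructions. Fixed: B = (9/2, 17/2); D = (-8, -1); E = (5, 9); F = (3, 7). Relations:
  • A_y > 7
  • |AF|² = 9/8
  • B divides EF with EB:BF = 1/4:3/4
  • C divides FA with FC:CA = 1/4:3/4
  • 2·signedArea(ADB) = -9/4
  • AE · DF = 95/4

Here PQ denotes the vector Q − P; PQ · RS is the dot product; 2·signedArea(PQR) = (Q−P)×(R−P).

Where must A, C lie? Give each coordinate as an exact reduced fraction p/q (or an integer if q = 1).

1. A_x = 15/4  [2·signedArea(ADB) = -9/4 ∩ AE · DF = 95/4]
2. A_y = 31/4  [2·signedArea(ADB) = -9/4 ∩ AE · DF = 95/4]
   → A = (15/4, 31/4)
3. C_x = 51/16  [C divides FA with FC:CA = 1/4:3/4]
4. C_y = 115/16  [C divides FA with FC:CA = 1/4:3/4]
   → C = (51/16, 115/16)

A = (15/4, 31/4)
C = (51/16, 115/16)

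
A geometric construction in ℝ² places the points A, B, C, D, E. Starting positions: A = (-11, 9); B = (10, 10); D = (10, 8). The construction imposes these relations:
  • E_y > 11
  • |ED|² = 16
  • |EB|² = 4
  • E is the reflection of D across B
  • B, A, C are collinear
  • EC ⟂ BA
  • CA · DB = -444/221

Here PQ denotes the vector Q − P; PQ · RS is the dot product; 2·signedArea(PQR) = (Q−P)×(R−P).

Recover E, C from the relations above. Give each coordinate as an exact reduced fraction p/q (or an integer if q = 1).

C = (2231/221, 2211/221)
E = (10, 12)

1. E_x = 10  [E is the reflection of D across B]
2. E_y = 12  [E is the reflection of D across B]
   → E = (10, 12)
3. C_x = 2231/221  [B, A, C are collinear ∩ EC ⟂ BA]
4. C_y = 2211/221  [B, A, C are collinear ∩ EC ⟂ BA]
   → C = (2231/221, 2211/221)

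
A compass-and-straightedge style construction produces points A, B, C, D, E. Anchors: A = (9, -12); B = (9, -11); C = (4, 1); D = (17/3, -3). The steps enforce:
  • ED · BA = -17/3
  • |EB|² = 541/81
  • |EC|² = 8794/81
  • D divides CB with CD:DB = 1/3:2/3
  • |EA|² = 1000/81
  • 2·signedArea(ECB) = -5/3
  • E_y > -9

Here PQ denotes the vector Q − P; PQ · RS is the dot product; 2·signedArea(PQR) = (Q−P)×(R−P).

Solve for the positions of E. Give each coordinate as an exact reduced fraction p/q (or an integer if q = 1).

E = (71/9, -26/3)

1. E_x = 71/9  [ED · BA = -17/3 ∩ 2·signedArea(ECB) = -5/3]
2. E_y = -26/3  [ED · BA = -17/3 ∩ 2·signedArea(ECB) = -5/3]
   → E = (71/9, -26/3)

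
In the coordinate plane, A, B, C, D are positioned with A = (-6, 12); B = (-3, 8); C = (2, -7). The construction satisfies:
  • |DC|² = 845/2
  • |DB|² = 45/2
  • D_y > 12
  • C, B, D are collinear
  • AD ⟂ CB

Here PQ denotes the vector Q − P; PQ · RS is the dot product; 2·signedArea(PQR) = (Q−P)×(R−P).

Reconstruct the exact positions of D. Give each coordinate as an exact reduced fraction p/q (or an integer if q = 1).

D = (-9/2, 25/2)

1. D_x = -9/2  [C, B, D are collinear ∩ AD ⟂ CB]
2. D_y = 25/2  [C, B, D are collinear ∩ AD ⟂ CB]
   → D = (-9/2, 25/2)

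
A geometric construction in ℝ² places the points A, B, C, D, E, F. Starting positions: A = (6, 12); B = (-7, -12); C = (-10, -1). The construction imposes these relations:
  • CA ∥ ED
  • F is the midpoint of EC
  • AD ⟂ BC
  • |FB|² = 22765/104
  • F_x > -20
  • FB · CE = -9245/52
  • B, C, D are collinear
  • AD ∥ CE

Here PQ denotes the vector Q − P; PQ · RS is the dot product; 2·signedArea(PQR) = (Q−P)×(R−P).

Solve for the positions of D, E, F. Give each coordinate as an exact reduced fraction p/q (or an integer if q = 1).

D = (-317/26, 183/26)
E = (-733/26, -155/26)
F = (-993/52, -181/52)

1. D_x = -317/26  [B, C, D are collinear ∩ AD ⟂ BC]
2. D_y = 183/26  [B, C, D are collinear ∩ AD ⟂ BC]
   → D = (-317/26, 183/26)
3. E_x = -733/26  [CA ∥ ED ∩ AD ∥ CE]
4. E_y = -155/26  [CA ∥ ED ∩ AD ∥ CE]
   → E = (-733/26, -155/26)
5. F_x = -993/52  [F is the midpoint of EC]
6. F_y = -181/52  [F is the midpoint of EC]
   → F = (-993/52, -181/52)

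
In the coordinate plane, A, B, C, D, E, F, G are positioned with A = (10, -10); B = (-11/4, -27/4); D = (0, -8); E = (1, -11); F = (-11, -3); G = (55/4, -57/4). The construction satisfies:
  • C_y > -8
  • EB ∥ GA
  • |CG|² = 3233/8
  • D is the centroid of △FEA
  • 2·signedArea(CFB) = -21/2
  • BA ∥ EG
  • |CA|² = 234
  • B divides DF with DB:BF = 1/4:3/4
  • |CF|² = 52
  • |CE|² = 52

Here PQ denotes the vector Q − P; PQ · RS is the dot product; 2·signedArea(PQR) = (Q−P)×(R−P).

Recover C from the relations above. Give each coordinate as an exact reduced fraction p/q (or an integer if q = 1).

C = (-5, -7)

1. C_x = -5  [line 15/4·x + 33/4·y + 153/2 = 0 ∩ |CA|² = 234]
2. C_y = -7  [line 15/4·x + 33/4·y + 153/2 = 0 ∩ |CA|² = 234]
   → C = (-5, -7)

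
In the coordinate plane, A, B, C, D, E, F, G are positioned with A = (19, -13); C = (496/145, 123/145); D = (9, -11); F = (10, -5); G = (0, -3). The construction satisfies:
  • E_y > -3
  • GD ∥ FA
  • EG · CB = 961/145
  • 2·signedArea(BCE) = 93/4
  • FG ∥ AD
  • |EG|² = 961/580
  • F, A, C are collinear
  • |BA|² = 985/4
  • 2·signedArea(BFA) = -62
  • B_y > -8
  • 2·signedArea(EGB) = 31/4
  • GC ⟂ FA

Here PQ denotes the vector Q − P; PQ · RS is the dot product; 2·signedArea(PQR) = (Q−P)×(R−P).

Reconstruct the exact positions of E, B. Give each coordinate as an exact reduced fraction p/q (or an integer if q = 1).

1. B_x = 9/2  [line 8·x + 9·y + 27 = 0 ∩ |BA|² = 985/4]
2. B_y = -7  [line 8·x + 9·y + 27 = 0 ∩ |BA|² = 985/4]
   → B = (9/2, -7)
3. E_x = 124/145  [2·signedArea(EGB) = 31/4 ∩ 2·signedArea(BCE) = 93/4]
4. E_y = -591/290  [2·signedArea(EGB) = 31/4 ∩ 2·signedArea(BCE) = 93/4]
   → E = (124/145, -591/290)

B = (9/2, -7)
E = (124/145, -591/290)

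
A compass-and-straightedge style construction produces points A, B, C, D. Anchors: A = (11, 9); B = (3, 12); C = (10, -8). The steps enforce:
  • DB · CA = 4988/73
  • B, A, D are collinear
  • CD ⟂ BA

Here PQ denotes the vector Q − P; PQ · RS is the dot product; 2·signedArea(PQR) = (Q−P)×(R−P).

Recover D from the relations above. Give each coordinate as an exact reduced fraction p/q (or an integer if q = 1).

1. D_x = 1147/73  [B, A, D are collinear ∩ CD ⟂ BA]
2. D_y = 528/73  [B, A, D are collinear ∩ CD ⟂ BA]
   → D = (1147/73, 528/73)

D = (1147/73, 528/73)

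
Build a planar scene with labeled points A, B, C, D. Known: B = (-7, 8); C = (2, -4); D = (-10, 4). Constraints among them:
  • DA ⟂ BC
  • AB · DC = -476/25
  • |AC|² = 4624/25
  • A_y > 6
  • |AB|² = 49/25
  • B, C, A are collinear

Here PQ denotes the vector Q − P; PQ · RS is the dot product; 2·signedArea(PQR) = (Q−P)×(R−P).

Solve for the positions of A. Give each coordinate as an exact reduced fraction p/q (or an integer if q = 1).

A = (-154/25, 172/25)

1. A_x = -154/25  [B, C, A are collinear ∩ DA ⟂ BC]
2. A_y = 172/25  [B, C, A are collinear ∩ DA ⟂ BC]
   → A = (-154/25, 172/25)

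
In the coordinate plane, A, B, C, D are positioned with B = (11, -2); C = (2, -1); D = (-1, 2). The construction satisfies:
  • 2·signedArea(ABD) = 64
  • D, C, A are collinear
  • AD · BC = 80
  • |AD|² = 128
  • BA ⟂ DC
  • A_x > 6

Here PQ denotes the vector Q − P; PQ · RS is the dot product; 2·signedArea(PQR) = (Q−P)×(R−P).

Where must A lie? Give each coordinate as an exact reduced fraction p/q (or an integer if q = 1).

A = (7, -6)

1. A_x = 7  [D, C, A are collinear ∩ BA ⟂ DC]
2. A_y = -6  [D, C, A are collinear ∩ BA ⟂ DC]
   → A = (7, -6)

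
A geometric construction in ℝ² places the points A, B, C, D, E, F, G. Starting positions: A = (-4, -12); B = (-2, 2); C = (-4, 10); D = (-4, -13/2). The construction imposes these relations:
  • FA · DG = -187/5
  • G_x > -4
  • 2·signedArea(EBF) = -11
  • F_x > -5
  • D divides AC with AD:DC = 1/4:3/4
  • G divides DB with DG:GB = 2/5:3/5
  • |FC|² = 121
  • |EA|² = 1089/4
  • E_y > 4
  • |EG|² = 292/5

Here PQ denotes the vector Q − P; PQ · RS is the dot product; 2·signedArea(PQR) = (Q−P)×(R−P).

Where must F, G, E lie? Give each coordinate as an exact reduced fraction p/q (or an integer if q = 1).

E = (-4, 9/2)
F = (-4, -1)
G = (-16/5, -31/10)

1. G_x = -16/5  [G divides DB with DG:GB = 2/5:3/5]
2. G_y = -31/10  [G divides DB with DG:GB = 2/5:3/5]
   → G = (-16/5, -31/10)
3. F_x = -4  [line -4/5·x + -17/5·y + -33/5 = 0 ∩ |FC|² = 121]
4. F_y = -1  [line -4/5·x + -17/5·y + -33/5 = 0 ∩ |FC|² = 121]
   → F = (-4, -1)
5. E_x = -4  [line 3·x + -2·y + 21 = 0 ∩ |EA|² = 1089/4]
6. E_y = 9/2  [line 3·x + -2·y + 21 = 0 ∩ |EA|² = 1089/4]
   → E = (-4, 9/2)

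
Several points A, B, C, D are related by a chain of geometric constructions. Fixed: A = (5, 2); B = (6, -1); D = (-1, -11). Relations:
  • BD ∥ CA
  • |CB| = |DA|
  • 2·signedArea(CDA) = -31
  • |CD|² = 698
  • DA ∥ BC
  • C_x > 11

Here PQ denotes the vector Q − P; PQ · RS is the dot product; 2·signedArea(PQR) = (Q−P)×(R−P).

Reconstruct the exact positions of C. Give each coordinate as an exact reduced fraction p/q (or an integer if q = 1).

1. C_x = 12  [BD ∥ CA ∩ DA ∥ BC]
2. C_y = 12  [BD ∥ CA ∩ DA ∥ BC]
   → C = (12, 12)

C = (12, 12)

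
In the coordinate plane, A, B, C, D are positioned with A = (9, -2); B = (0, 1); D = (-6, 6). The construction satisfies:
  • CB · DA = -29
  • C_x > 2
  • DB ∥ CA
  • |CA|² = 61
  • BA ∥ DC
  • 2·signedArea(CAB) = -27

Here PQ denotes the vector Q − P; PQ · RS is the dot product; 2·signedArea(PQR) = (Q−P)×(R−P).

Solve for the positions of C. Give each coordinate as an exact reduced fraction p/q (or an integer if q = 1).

C = (3, 3)

1. C_x = 3  [DB ∥ CA ∩ BA ∥ DC]
2. C_y = 3  [DB ∥ CA ∩ BA ∥ DC]
   → C = (3, 3)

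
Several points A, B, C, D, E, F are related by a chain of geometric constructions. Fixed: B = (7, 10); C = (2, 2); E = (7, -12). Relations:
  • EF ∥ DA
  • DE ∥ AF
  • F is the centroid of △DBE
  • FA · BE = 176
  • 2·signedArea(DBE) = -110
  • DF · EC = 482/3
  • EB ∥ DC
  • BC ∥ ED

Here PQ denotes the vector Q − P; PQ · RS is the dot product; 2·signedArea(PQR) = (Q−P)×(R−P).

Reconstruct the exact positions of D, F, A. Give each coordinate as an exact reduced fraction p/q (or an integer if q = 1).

A = (1/3, -46/3)
D = (2, -20)
F = (16/3, -22/3)

1. D_x = 2  [EB ∥ DC ∩ BC ∥ ED]
2. D_y = -20  [EB ∥ DC ∩ BC ∥ ED]
   → D = (2, -20)
3. F_x = 16/3  [F is the centroid of △DBE]
4. F_y = -22/3  [F is the centroid of △DBE]
   → F = (16/3, -22/3)
5. A_x = 1/3  [DE ∥ AF ∩ EF ∥ DA]
6. A_y = -46/3  [DE ∥ AF ∩ EF ∥ DA]
   → A = (1/3, -46/3)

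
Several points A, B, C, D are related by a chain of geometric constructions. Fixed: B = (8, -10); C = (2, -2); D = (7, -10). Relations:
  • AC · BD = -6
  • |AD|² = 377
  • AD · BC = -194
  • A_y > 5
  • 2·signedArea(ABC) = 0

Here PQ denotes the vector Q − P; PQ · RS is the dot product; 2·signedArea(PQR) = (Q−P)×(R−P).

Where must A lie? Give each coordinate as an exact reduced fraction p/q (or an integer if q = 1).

1. A_x = -4  [2·signedArea(ABC) = 0 ∩ AC · BD = -6]
2. A_y = 6  [2·signedArea(ABC) = 0 ∩ AC · BD = -6]
   → A = (-4, 6)

A = (-4, 6)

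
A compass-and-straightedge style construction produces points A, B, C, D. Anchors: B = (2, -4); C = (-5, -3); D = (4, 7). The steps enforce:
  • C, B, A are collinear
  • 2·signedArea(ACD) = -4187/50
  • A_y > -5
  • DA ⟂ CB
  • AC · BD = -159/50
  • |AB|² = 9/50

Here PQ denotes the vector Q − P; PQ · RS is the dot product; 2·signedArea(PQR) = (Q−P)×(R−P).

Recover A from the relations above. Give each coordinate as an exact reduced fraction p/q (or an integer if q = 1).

A = (121/50, -203/50)

1. A_x = 121/50  [C, B, A are collinear ∩ DA ⟂ CB]
2. A_y = -203/50  [C, B, A are collinear ∩ DA ⟂ CB]
   → A = (121/50, -203/50)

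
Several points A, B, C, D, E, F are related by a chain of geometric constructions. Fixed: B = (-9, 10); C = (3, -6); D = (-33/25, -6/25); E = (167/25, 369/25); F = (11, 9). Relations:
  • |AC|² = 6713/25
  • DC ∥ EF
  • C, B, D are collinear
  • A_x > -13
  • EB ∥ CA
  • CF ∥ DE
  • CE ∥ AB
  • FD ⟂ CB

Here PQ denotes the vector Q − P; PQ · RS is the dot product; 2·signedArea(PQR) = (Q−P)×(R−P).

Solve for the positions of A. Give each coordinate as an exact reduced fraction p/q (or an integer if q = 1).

A = (-317/25, -269/25)

1. A_x = -317/25  [CE ∥ AB ∩ EB ∥ CA]
2. A_y = -269/25  [CE ∥ AB ∩ EB ∥ CA]
   → A = (-317/25, -269/25)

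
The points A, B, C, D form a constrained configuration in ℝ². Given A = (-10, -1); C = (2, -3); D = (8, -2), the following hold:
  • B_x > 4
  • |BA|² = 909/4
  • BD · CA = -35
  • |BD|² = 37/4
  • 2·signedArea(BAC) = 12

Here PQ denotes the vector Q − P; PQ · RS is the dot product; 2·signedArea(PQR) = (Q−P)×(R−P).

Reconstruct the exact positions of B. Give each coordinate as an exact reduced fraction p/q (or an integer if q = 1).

1. B_x = 5  [2·signedArea(BAC) = 12 ∩ BD · CA = -35]
2. B_y = -5/2  [2·signedArea(BAC) = 12 ∩ BD · CA = -35]
   → B = (5, -5/2)

B = (5, -5/2)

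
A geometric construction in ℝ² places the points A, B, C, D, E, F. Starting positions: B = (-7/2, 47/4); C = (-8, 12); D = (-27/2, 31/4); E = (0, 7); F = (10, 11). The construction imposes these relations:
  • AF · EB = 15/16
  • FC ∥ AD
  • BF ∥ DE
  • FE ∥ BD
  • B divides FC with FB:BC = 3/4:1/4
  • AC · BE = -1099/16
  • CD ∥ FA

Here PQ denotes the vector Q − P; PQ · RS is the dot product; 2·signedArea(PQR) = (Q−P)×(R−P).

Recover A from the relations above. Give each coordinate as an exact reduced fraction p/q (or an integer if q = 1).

A = (9/2, 27/4)

1. A_x = 9/2  [FC ∥ AD ∩ CD ∥ FA]
2. A_y = 27/4  [FC ∥ AD ∩ CD ∥ FA]
   → A = (9/2, 27/4)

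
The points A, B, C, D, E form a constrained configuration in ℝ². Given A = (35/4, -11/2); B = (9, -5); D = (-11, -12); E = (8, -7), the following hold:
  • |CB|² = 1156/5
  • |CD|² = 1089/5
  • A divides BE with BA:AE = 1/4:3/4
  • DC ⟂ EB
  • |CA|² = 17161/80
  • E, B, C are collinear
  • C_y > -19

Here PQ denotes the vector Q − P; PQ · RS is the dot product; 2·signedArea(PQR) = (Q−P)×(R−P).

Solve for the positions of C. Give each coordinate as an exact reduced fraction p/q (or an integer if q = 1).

C = (11/5, -93/5)

1. C_x = 11/5  [E, B, C are collinear ∩ DC ⟂ EB]
2. C_y = -93/5  [E, B, C are collinear ∩ DC ⟂ EB]
   → C = (11/5, -93/5)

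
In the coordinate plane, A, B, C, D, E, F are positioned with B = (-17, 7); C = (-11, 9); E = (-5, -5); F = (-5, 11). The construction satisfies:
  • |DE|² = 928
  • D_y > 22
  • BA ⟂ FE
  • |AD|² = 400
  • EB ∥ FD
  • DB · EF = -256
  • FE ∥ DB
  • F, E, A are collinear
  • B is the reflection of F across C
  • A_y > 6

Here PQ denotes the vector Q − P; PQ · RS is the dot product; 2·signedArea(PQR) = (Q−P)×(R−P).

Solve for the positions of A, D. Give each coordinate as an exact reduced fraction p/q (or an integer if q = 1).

A = (-5, 7)
D = (-17, 23)

1. A_x = -5  [F, E, A are collinear ∩ BA ⟂ FE]
2. A_y = 7  [F, E, A are collinear ∩ BA ⟂ FE]
   → A = (-5, 7)
3. D_x = -17  [FE ∥ DB ∩ EB ∥ FD]
4. D_y = 23  [FE ∥ DB ∩ EB ∥ FD]
   → D = (-17, 23)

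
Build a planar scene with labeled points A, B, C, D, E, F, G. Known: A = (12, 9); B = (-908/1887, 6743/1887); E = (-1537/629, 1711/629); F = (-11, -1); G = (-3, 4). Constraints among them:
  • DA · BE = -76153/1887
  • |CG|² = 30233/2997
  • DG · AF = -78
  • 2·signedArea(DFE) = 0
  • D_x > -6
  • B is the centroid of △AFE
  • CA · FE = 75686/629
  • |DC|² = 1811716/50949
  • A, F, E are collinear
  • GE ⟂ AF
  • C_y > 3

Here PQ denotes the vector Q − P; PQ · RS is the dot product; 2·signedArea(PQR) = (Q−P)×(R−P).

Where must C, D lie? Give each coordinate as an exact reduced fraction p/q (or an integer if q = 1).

1. D_x = -3331/629  [2·signedArea(DFE) = 0 ∩ DA · BE = -76153/1887]
2. D_y = 931/629  [2·signedArea(DFE) = 0 ∩ DA · BE = -76153/1887]
   → D = (-3331/629, 931/629)
3. C_x = 979/5661  [line -5382/629·x + -2340/629·y + 9958/629 = 0 ∩ |DC|² = 1811716/50949]
4. C_y = 21839/5661  [line -5382/629·x + -2340/629·y + 9958/629 = 0 ∩ |DC|² = 1811716/50949]
   → C = (979/5661, 21839/5661)

C = (979/5661, 21839/5661)
D = (-3331/629, 931/629)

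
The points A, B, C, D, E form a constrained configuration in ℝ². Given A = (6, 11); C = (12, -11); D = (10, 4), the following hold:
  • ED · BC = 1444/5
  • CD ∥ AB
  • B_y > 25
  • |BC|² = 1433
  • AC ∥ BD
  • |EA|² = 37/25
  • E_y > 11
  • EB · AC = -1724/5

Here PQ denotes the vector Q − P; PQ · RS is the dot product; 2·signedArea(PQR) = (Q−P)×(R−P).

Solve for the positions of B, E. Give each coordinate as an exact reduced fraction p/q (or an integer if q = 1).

1. B_x = 4  [AC ∥ BD ∩ CD ∥ AB]
2. B_y = 26  [AC ∥ BD ∩ CD ∥ AB]
   → B = (4, 26)
3. E_x = 36/5  [ED · BC = 1444/5 ∩ EB · AC = -1724/5]
4. E_y = 56/5  [ED · BC = 1444/5 ∩ EB · AC = -1724/5]
   → E = (36/5, 56/5)

B = (4, 26)
E = (36/5, 56/5)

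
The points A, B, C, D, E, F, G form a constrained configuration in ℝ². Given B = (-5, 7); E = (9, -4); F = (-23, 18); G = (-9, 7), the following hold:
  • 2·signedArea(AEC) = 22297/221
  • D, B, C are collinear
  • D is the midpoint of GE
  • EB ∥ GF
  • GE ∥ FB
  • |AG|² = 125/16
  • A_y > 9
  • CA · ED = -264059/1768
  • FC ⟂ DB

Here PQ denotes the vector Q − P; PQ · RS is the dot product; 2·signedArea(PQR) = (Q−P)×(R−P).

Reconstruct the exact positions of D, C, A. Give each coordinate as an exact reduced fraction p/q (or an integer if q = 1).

A = (-19/2, 39/4)
C = (-4115/221, 4858/221)
D = (0, 3/2)

1. D_x = 0  [D is the midpoint of GE]
2. D_y = 3/2  [D is the midpoint of GE]
   → D = (0, 3/2)
3. C_x = -4115/221  [D, B, C are collinear ∩ FC ⟂ DB]
4. C_y = 4858/221  [D, B, C are collinear ∩ FC ⟂ DB]
   → C = (-4115/221, 4858/221)
5. A_x = -19/2  [2·signedArea(AEC) = 22297/221 ∩ CA · ED = -264059/1768]
6. A_y = 39/4  [2·signedArea(AEC) = 22297/221 ∩ CA · ED = -264059/1768]
   → A = (-19/2, 39/4)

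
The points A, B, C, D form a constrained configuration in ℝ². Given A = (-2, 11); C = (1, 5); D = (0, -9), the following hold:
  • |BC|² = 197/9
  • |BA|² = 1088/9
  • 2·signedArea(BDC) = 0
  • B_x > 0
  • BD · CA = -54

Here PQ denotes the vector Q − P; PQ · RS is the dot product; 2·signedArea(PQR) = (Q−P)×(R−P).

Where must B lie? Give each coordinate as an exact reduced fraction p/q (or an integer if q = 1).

B = (2/3, 1/3)

1. B_x = 2/3  [2·signedArea(BDC) = 0 ∩ BD · CA = -54]
2. B_y = 1/3  [2·signedArea(BDC) = 0 ∩ BD · CA = -54]
   → B = (2/3, 1/3)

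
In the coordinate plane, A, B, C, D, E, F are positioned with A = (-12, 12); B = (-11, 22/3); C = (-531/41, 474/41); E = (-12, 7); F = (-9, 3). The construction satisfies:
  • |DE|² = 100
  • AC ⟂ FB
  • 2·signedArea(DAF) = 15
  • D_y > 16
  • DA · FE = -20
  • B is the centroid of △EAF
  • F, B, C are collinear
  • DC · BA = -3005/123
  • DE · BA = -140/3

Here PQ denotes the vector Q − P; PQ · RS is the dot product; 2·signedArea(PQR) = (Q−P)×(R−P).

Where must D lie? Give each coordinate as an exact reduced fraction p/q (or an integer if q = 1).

1. D_x = -12  [2·signedArea(DAF) = 15 ∩ DC · BA = -3005/123]
2. D_y = 17  [2·signedArea(DAF) = 15 ∩ DC · BA = -3005/123]
   → D = (-12, 17)

D = (-12, 17)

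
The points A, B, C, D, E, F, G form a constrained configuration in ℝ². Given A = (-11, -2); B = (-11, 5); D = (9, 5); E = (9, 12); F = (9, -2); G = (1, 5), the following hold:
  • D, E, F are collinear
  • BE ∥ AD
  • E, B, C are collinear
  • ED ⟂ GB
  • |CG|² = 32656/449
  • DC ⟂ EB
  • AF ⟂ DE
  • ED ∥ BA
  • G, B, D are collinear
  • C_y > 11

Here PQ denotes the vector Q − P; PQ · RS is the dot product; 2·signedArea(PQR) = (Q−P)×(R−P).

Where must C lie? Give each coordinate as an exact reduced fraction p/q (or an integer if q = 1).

C = (3061/449, 5045/449)

1. C_x = 3061/449  [E, B, C are collinear ∩ DC ⟂ EB]
2. C_y = 5045/449  [E, B, C are collinear ∩ DC ⟂ EB]
   → C = (3061/449, 5045/449)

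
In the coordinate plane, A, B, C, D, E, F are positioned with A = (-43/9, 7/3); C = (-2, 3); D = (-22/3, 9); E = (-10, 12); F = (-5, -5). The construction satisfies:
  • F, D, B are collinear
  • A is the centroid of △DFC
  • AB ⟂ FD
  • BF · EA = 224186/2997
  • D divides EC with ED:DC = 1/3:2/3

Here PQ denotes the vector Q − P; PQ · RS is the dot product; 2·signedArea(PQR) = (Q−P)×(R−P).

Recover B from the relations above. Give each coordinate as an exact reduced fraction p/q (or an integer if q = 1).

1. B_x = -2059/333  [F, D, B are collinear ∩ AB ⟂ FD]
2. B_y = 233/111  [F, D, B are collinear ∩ AB ⟂ FD]
   → B = (-2059/333, 233/111)

B = (-2059/333, 233/111)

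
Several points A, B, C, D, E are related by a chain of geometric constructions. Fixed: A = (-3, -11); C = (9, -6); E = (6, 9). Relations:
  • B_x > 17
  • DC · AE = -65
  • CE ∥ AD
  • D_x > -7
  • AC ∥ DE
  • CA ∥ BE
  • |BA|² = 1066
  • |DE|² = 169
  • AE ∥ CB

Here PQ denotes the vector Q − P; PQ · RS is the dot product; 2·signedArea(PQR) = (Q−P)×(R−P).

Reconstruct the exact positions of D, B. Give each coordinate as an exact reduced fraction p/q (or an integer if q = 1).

1. D_x = -6  [AC ∥ DE ∩ CE ∥ AD]
2. D_y = 4  [AC ∥ DE ∩ CE ∥ AD]
   → D = (-6, 4)
3. B_x = 18  [CA ∥ BE ∩ AE ∥ CB]
4. B_y = 14  [CA ∥ BE ∩ AE ∥ CB]
   → B = (18, 14)

B = (18, 14)
D = (-6, 4)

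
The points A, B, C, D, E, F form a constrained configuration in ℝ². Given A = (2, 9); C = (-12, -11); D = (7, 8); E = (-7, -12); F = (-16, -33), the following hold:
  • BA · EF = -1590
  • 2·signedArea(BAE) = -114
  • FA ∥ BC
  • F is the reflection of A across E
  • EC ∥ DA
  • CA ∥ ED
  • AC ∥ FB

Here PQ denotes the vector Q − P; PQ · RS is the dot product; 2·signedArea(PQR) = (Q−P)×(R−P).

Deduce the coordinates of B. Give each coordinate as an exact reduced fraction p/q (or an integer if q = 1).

B = (-30, -53)

1. B_x = -30  [FA ∥ BC ∩ AC ∥ FB]
2. B_y = -53  [FA ∥ BC ∩ AC ∥ FB]
   → B = (-30, -53)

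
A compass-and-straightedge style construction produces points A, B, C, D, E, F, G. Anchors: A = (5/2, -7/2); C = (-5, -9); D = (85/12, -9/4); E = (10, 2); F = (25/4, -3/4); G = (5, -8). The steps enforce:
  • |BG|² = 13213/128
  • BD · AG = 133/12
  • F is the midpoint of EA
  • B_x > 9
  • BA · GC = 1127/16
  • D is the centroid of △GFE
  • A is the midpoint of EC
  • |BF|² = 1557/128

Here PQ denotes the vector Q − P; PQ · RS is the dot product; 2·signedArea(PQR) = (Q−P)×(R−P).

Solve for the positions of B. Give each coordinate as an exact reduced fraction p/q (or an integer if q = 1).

1. B_x = 145/16  [BD · AG = 133/12 ∩ BA · GC = 1127/16]
2. B_y = 21/16  [BD · AG = 133/12 ∩ BA · GC = 1127/16]
   → B = (145/16, 21/16)

B = (145/16, 21/16)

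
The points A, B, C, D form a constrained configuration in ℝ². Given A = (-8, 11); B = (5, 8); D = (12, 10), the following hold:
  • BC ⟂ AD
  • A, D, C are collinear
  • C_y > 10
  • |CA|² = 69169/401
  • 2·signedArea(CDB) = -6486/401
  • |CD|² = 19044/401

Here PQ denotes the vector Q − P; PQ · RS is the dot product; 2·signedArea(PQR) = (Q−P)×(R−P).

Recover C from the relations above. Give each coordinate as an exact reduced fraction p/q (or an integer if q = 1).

C = (2052/401, 4148/401)

1. C_x = 2052/401  [A, D, C are collinear ∩ BC ⟂ AD]
2. C_y = 4148/401  [A, D, C are collinear ∩ BC ⟂ AD]
   → C = (2052/401, 4148/401)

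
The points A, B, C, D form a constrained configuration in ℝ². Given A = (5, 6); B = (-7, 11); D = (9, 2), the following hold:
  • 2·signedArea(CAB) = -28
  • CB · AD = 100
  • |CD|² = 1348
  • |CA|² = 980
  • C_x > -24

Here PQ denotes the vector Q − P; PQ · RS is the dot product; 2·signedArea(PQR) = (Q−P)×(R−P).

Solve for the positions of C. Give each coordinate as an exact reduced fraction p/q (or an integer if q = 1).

1. C_x = -23  [CB · AD = 100 ∩ 2·signedArea(CAB) = -28]
2. C_y = 20  [CB · AD = 100 ∩ 2·signedArea(CAB) = -28]
   → C = (-23, 20)

C = (-23, 20)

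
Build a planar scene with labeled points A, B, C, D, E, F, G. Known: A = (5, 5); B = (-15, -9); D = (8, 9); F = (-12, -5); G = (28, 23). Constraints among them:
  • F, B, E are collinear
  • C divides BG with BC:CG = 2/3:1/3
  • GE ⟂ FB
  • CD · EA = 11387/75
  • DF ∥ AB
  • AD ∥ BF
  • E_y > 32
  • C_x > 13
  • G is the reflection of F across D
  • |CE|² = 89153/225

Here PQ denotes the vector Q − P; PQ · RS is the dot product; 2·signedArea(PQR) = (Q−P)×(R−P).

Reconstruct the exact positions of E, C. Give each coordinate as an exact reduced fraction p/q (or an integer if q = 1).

1. E_x = 396/25  [F, B, E are collinear ∩ GE ⟂ FB]
2. E_y = 803/25  [F, B, E are collinear ∩ GE ⟂ FB]
   → E = (396/25, 803/25)
3. C_x = 41/3  [C divides BG with BC:CG = 2/3:1/3]
4. C_y = 37/3  [C divides BG with BC:CG = 2/3:1/3]
   → C = (41/3, 37/3)

C = (41/3, 37/3)
E = (396/25, 803/25)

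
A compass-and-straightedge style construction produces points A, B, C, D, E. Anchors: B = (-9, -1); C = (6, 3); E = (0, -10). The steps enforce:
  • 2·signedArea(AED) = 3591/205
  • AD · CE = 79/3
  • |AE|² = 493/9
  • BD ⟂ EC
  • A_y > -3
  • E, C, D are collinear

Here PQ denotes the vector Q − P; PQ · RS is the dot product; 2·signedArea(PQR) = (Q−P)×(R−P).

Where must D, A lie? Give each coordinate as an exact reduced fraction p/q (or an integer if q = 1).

A = (-1, -8/3)
D = (378/205, -1231/205)

1. D_x = 378/205  [E, C, D are collinear ∩ BD ⟂ EC]
2. D_y = -1231/205  [E, C, D are collinear ∩ BD ⟂ EC]
   → D = (378/205, -1231/205)
3. A_x = -1  [2·signedArea(AED) = 3591/205 ∩ AD · CE = 79/3]
4. A_y = -8/3  [2·signedArea(AED) = 3591/205 ∩ AD · CE = 79/3]
   → A = (-1, -8/3)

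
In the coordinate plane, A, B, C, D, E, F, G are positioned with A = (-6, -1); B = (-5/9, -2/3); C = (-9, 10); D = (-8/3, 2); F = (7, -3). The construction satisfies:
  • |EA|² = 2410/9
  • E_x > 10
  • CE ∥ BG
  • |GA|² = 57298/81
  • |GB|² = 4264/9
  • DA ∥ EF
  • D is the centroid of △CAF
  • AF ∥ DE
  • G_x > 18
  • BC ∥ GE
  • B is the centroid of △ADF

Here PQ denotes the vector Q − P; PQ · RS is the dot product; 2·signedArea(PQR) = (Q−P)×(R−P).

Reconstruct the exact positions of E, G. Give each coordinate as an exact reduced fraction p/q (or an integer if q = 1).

1. E_x = 31/3  [DA ∥ EF ∩ AF ∥ DE]
2. E_y = 0  [DA ∥ EF ∩ AF ∥ DE]
   → E = (31/3, 0)
3. G_x = 169/9  [BC ∥ GE ∩ CE ∥ BG]
4. G_y = -32/3  [BC ∥ GE ∩ CE ∥ BG]
   → G = (169/9, -32/3)

E = (31/3, 0)
G = (169/9, -32/3)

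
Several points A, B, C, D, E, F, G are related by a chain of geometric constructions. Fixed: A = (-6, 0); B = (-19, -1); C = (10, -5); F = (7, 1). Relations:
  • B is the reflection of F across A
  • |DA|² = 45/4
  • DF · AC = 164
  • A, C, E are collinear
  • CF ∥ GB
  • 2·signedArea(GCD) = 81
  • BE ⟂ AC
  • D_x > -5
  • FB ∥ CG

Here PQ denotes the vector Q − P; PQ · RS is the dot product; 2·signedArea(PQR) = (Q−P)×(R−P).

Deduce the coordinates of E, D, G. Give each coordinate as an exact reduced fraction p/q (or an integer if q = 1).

1. E_x = -4934/281  [A, C, E are collinear ∩ BE ⟂ AC]
2. E_y = 1015/281  [A, C, E are collinear ∩ BE ⟂ AC]
   → E = (-4934/281, 1015/281)
3. G_x = -16  [CF ∥ GB ∩ FB ∥ CG]
4. G_y = -7  [CF ∥ GB ∩ FB ∥ CG]
   → G = (-16, -7)
5. D_x = -9/2  [DF · AC = 164 ∩ 2·signedArea(GCD) = 81]
6. D_y = -3  [DF · AC = 164 ∩ 2·signedArea(GCD) = 81]
   → D = (-9/2, -3)

D = (-9/2, -3)
E = (-4934/281, 1015/281)
G = (-16, -7)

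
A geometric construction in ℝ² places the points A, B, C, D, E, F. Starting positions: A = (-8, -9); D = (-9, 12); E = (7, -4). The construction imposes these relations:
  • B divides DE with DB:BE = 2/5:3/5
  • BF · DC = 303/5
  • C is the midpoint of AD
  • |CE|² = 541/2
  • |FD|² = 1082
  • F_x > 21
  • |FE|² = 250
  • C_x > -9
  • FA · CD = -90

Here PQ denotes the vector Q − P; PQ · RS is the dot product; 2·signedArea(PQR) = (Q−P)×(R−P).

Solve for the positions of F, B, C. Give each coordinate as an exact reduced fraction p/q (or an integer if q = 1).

B = (-13/5, 28/5)
C = (-17/2, 3/2)
F = (22, 1)

1. B_x = -13/5  [B divides DE with DB:BE = 2/5:3/5]
2. B_y = 28/5  [B divides DE with DB:BE = 2/5:3/5]
   → B = (-13/5, 28/5)
3. C_x = -17/2  [C is the midpoint of AD]
4. C_y = 3/2  [C is the midpoint of AD]
   → C = (-17/2, 3/2)
5. F_x = 22  [line 1/2·x + -21/2·y + -1/2 = 0 ∩ |FD|² = 1082]
6. F_y = 1  [line 1/2·x + -21/2·y + -1/2 = 0 ∩ |FD|² = 1082]
   → F = (22, 1)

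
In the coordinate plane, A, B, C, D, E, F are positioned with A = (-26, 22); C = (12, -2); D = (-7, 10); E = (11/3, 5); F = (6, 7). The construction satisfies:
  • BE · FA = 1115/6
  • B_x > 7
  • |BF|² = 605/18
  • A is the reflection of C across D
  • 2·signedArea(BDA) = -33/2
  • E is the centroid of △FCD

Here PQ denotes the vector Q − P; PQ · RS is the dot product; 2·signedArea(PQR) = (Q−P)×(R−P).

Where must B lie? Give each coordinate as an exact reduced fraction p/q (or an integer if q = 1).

B = (47/6, 3/2)

1. B_x = 47/6  [2·signedArea(BDA) = -33/2 ∩ BE · FA = 1115/6]
2. B_y = 3/2  [2·signedArea(BDA) = -33/2 ∩ BE · FA = 1115/6]
   → B = (47/6, 3/2)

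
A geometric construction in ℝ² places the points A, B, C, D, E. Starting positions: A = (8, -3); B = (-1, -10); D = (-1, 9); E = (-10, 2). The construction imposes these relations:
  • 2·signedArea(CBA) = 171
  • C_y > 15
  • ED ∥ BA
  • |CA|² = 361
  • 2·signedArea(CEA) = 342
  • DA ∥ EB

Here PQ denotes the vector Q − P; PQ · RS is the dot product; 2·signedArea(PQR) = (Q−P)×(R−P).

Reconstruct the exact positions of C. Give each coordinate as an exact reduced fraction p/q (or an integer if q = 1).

C = (8, 16)

1. C_x = 8  [2·signedArea(CBA) = 171 ∩ 2·signedArea(CEA) = 342]
2. C_y = 16  [2·signedArea(CBA) = 171 ∩ 2·signedArea(CEA) = 342]
   → C = (8, 16)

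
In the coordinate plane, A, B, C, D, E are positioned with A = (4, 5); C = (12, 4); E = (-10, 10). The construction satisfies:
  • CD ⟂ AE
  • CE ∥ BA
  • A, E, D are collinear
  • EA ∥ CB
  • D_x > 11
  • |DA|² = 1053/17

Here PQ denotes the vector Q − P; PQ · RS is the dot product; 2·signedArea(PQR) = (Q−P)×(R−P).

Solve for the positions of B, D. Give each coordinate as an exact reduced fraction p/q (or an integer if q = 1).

1. B_x = 26  [CE ∥ BA ∩ EA ∥ CB]
2. B_y = -1  [CE ∥ BA ∩ EA ∥ CB]
   → B = (26, -1)
3. D_x = 194/17  [A, E, D are collinear ∩ CD ⟂ AE]
4. D_y = 40/17  [A, E, D are collinear ∩ CD ⟂ AE]
   → D = (194/17, 40/17)

B = (26, -1)
D = (194/17, 40/17)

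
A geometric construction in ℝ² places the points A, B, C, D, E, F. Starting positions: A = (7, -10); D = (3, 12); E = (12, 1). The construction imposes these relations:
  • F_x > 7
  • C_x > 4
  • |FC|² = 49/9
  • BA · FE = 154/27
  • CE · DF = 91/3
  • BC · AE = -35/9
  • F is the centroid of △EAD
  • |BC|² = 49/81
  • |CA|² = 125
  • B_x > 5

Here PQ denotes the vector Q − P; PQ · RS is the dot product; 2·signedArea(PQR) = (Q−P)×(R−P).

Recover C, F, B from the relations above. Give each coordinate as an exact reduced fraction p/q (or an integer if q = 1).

1. F_x = 22/3  [F is the centroid of △EAD]
2. F_y = 1  [F is the centroid of △EAD]
   → F = (22/3, 1)
3. B_x = 52/9  [BA · FE = 154/27]
4. C_x = 5  [line -13/3·x + 11·y + 32/3 = 0 ∩ |CA|² = 125]
5. C_y = 1  [line -13/3·x + 11·y + 32/3 = 0 ∩ |CA|² = 125]
   → C = (5, 1)
6. B_x = 52/9  [BA · FE = 154/27 ∩ BC · AE = -35/9]
7. B_y = 1  [BA · FE = 154/27 ∩ BC · AE = -35/9]
   → B = (52/9, 1)

B = (52/9, 1)
C = (5, 1)
F = (22/3, 1)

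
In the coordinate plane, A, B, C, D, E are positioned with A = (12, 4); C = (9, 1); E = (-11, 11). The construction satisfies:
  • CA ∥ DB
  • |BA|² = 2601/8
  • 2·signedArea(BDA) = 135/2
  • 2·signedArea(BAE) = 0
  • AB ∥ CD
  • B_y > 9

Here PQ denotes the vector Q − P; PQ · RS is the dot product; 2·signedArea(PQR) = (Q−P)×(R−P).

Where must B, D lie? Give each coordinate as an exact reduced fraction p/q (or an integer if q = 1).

1. B_x = -21/4  [line -7·x + -23·y + 176 = 0 ∩ |BA|² = 2601/8]
2. B_y = 37/4  [line -7·x + -23·y + 176 = 0 ∩ |BA|² = 2601/8]
   → B = (-21/4, 37/4)
3. D_x = -33/4  [CA ∥ DB ∩ AB ∥ CD]
4. D_y = 25/4  [CA ∥ DB ∩ AB ∥ CD]
   → D = (-33/4, 25/4)

B = (-21/4, 37/4)
D = (-33/4, 25/4)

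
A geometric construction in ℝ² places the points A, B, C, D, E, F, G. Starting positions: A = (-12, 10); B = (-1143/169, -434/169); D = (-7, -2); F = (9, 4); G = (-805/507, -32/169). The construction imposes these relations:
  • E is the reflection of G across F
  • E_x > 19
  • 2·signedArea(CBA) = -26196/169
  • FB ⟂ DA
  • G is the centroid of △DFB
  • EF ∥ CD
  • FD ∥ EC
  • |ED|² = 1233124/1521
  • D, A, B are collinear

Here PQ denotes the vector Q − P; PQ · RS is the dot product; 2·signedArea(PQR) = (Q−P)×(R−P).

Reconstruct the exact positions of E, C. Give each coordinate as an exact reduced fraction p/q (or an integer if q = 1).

1. E_x = 9931/507  [E is the reflection of G across F]
2. E_y = 1384/169  [E is the reflection of G across F]
   → E = (9931/507, 1384/169)
3. C_x = 1819/507  [EF ∥ CD ∩ FD ∥ EC]
4. C_y = 370/169  [EF ∥ CD ∩ FD ∥ EC]
   → C = (1819/507, 370/169)

C = (1819/507, 370/169)
E = (9931/507, 1384/169)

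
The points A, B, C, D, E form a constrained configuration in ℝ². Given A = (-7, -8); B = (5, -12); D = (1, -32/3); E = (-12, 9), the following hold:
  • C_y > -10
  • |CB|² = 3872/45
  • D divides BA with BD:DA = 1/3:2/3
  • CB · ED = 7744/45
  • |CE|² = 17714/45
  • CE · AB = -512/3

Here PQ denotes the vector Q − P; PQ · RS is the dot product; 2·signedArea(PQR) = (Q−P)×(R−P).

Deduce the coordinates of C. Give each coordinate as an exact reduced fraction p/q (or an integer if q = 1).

C = (-19/5, -136/15)

1. C_x = -19/5  [CB · ED = 7744/45 ∩ CE · AB = -512/3]
2. C_y = -136/15  [CB · ED = 7744/45 ∩ CE · AB = -512/3]
   → C = (-19/5, -136/15)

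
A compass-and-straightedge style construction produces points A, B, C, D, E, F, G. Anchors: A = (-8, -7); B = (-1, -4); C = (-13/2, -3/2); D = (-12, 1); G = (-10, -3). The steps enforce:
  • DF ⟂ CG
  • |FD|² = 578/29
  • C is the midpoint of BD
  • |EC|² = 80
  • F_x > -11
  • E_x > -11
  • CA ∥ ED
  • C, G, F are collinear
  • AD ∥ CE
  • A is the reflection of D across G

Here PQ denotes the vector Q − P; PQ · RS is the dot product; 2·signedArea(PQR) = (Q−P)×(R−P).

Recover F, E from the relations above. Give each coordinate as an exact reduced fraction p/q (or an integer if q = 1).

E = (-21/2, 13/2)
F = (-297/29, -90/29)

1. F_x = -297/29  [C, G, F are collinear ∩ DF ⟂ CG]
2. F_y = -90/29  [C, G, F are collinear ∩ DF ⟂ CG]
   → F = (-297/29, -90/29)
3. E_x = -21/2  [CA ∥ ED ∩ AD ∥ CE]
4. E_y = 13/2  [CA ∥ ED ∩ AD ∥ CE]
   → E = (-21/2, 13/2)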